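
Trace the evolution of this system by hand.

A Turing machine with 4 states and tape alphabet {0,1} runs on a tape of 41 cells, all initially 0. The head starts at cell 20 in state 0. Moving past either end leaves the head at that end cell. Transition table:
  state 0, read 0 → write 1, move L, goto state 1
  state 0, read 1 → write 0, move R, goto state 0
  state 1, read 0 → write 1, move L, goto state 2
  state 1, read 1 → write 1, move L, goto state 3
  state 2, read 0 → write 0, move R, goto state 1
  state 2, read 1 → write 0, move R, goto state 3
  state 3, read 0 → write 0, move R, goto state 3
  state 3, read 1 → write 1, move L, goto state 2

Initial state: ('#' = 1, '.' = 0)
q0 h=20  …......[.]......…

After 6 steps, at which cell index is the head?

t=0: q0 h=20  …......[.]......…
t=1: q1 h=19  …......[.]#.....…
t=2: q2 h=18  …......[.]##....…
t=3: q1 h=19  …......[#]#.....…
t=4: q3 h=18  …......[.]##....…
t=5: q3 h=19  …......[#]#.....…
t=6: q2 h=18  …......[.]##....…

18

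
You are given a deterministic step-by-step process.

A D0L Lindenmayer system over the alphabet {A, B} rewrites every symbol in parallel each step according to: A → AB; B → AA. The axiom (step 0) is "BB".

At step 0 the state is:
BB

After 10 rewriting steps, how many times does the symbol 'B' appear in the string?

gen 0: BB
gen 1: AAAA
gen 2: ABABABAB
gen 3: ABAAABAAABAAABAA
gen 4: ABAAABABABAAABABABAAABABABAAABAB
gen 5: ABAAABABABAAABAAABAAABABABAAABAAABAAABABABAAABAAABAAABABABAAABAA
gen 6: ABAAABABABAAABAAABAAABABABAAABABABAAABABABAAABAAABAAABABAB…ABABAAABAAABAAABABABAAABABABAAABABABAAABAAABAAABABABAAABAB  (len 128)
gen 7: ABAAABABABAAABAAABAAABABABAAABABABAAABABABAAABAAABAAABABAB…ABABAAABAAABAAABABABAAABABABAAABABABAAABAAABAAABABABAAABAA  (len 256)
gen 8: ABAAABABABAAABAAABAAABABABAAABABABAAABABABAAABAAABAAABABAB…ABABAAABAAABAAABABABAAABABABAAABABABAAABAAABAAABABABAAABAB  (len 512)
gen 9: ABAAABABABAAABAAABAAABABABAAABABABAAABABABAAABAAABAAABABAB…ABABAAABAAABAAABABABAAABABABAAABABABAAABAAABAAABABABAAABAA  (len 1024)
gen 10: ABAAABABABAAABAAABAAABABABAAABABABAAABABABAAABAAABAAABABAB…ABABAAABAAABAAABABABAAABABABAAABABABAAABAAABAAABABABAAABAB  (len 2048)

684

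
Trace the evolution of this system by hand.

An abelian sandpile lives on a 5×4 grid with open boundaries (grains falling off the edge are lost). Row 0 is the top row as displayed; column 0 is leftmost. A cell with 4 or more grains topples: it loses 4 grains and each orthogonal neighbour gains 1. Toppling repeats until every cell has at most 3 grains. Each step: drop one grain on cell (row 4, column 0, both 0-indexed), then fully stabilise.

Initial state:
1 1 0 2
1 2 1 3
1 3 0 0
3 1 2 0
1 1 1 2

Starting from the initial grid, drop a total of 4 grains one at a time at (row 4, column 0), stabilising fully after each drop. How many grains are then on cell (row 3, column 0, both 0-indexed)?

0) 1 1 0 2
1 2 1 3
1 3 0 0
3 1 2 0
1 1 1 2
1) 1 1 0 2
1 2 1 3
1 3 0 0
3 1 2 0
2 1 1 2
2) 1 1 0 2
1 2 1 3
1 3 0 0
3 1 2 0
3 1 1 2
3) 1 1 0 2
1 2 1 3
2 3 0 0
0 2 2 0
1 2 1 2
4) 1 1 0 2
1 2 1 3
2 3 0 0
0 2 2 0
2 2 1 2

0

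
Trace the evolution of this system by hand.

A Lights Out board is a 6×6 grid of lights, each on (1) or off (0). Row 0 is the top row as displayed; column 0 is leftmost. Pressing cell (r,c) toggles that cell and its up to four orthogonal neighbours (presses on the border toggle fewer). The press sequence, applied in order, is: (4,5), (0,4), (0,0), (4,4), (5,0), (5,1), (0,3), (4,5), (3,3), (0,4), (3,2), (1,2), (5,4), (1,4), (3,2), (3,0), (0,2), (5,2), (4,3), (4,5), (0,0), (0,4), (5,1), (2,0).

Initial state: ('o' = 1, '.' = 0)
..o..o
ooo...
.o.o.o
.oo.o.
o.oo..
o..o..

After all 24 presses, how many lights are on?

t=0: ..o..o
ooo...
.o.o.o
.oo.o.
o.oo..
o..o..
t=1: ..o..o
ooo...
.o.o.o
.oo.oo
o.oooo
o..o.o
t=2: ..ooo.
ooo.o.
.o.o.o
.oo.oo
o.oooo
o..o.o
t=3: ooooo.
.oo.o.
.o.o.o
.oo.oo
o.oooo
o..o.o
t=4: ooooo.
.oo.o.
.o.o.o
.oo..o
o.o...
o..ooo
t=5: ooooo.
.oo.o.
.o.o.o
.oo..o
..o...
.o.ooo
t=6: ooooo.
.oo.o.
.o.o.o
.oo..o
.oo...
o.oooo
t=7: oo....
.oooo.
.o.o.o
.oo..o
.oo...
o.oooo
t=8: oo....
.oooo.
.o.o.o
.oo...
.oo.oo
o.ooo.
t=9: oo....
.oooo.
.o...o
.o.oo.
.ooooo
o.ooo.
t=10: oo.ooo
.ooo..
.o...o
.o.oo.
.ooooo
o.ooo.
t=11: oo.ooo
.ooo..
.oo..o
..o.o.
.o.ooo
o.ooo.
t=12: oooooo
......
.o...o
..o.o.
.o.ooo
o.ooo.
t=13: oooooo
......
.o...o
..o.o.
.o.o.o
o.o..o
t=14: oooo.o
...ooo
.o..oo
..o.o.
.o.o.o
o.o..o
t=15: oooo.o
...ooo
.oo.oo
.o.oo.
.ooo.o
o.o..o
t=16: oooo.o
...ooo
ooo.oo
o..oo.
oooo.o
o.o..o
t=17: o....o
..oooo
ooo.oo
o..oo.
oooo.o
o.o..o
t=18: o....o
..oooo
ooo.oo
o..oo.
oo.o.o
oo.o.o
t=19: o....o
..oooo
ooo.oo
o...o.
ooo.oo
oo...o
t=20: o....o
..oooo
ooo.oo
o...oo
ooo...
oo....
t=21: .o...o
o.oooo
ooo.oo
o...oo
ooo...
oo....
t=22: .o.oo.
o.oo.o
ooo.oo
o...oo
ooo...
oo....
t=23: .o.oo.
o.oo.o
ooo.oo
o...oo
o.o...
..o...
t=24: .o.oo.
..oo.o
..o.oo
....oo
o.o...
..o...

14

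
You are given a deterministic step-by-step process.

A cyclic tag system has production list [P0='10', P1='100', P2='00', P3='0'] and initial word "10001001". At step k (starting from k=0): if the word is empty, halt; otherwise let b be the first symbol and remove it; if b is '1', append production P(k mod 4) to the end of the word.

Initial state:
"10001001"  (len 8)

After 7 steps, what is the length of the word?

0) "10001001"  (len 8)
1) "000100110"  (len 9)
2) "00100110"  (len 8)
3) "0100110"  (len 7)
4) "100110"  (len 6)
5) "0011010"  (len 7)
6) "011010"  (len 6)
7) "11010"  (len 5)

5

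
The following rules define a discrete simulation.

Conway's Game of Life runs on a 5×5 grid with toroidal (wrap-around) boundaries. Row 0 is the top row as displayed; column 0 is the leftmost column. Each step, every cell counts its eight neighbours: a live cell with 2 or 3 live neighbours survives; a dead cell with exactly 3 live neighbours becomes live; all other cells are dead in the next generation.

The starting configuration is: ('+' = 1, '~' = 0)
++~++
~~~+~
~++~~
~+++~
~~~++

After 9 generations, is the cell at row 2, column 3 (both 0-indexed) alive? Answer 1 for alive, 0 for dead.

[0] ++~++
~~~+~
~++~~
~+++~
~~~++
[1] +~~~~
~~~+~
~+~~~
++~~+
~~~~~
[2] ~~~~~
~~~~~
~++~+
++~~~
~+~~+
[3] ~~~~~
~~~~~
~++~~
~~~++
~+~~~
[4] ~~~~~
~~~~~
~~++~
++~+~
~~~~~
[5] ~~~~~
~~~~~
~++++
~+~++
~~~~~
[6] ~~~~~
~~++~
~+~~+
~+~~+
~~~~~
[7] ~~~~~
~~++~
~+~~+
~~~~~
~~~~~
[8] ~~~~~
~~++~
~~++~
~~~~~
~~~~~
[9] ~~~~~
~~++~
~~++~
~~~~~
~~~~~

1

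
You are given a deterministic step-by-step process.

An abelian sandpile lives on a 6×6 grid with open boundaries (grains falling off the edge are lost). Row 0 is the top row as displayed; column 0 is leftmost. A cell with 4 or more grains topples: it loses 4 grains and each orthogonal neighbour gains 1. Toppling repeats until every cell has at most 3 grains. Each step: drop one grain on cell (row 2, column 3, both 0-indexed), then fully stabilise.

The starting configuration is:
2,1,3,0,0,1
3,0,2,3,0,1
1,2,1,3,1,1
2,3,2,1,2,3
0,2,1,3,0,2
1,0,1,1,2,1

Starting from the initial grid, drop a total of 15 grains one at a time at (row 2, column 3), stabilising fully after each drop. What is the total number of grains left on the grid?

[0] 2,1,3,0,0,1
3,0,2,3,0,1
1,2,1,3,1,1
2,3,2,1,2,3
0,2,1,3,0,2
1,0,1,1,2,1
[1] 2,1,3,1,0,1
3,0,3,0,1,1
1,2,2,1,2,1
2,3,2,2,2,3
0,2,1,3,0,2
1,0,1,1,2,1
[2] 2,1,3,1,0,1
3,0,3,0,1,1
1,2,2,2,2,1
2,3,2,2,2,3
0,2,1,3,0,2
1,0,1,1,2,1
[3] 2,1,3,1,0,1
3,0,3,0,1,1
1,2,2,3,2,1
2,3,2,2,2,3
0,2,1,3,0,2
1,0,1,1,2,1
[4] 2,1,3,1,0,1
3,0,3,1,1,1
1,2,3,0,3,1
2,3,2,3,2,3
0,2,1,3,0,2
1,0,1,1,2,1
[5] 2,1,3,1,0,1
3,0,3,1,1,1
1,2,3,1,3,1
2,3,2,3,2,3
0,2,1,3,0,2
1,0,1,1,2,1
[6] 2,1,3,1,0,1
3,0,3,1,1,1
1,2,3,2,3,1
2,3,2,3,2,3
0,2,1,3,0,2
1,0,1,1,2,1
[7] 2,1,3,1,0,1
3,0,3,1,1,1
1,2,3,3,3,1
2,3,2,3,2,3
0,2,1,3,0,2
1,0,1,1,2,1
[8] 2,2,0,2,0,1
3,2,1,3,2,1
2,0,3,3,1,3
3,1,1,3,1,0
0,3,3,0,2,3
1,0,1,2,2,1
[9] 2,2,0,3,0,1
3,2,3,0,3,1
2,1,0,3,2,3
3,1,3,0,2,0
0,3,3,1,2,3
1,0,1,2,2,1
[10] 2,2,0,3,0,1
3,2,3,1,3,1
2,1,1,0,3,3
3,1,3,1,2,0
0,3,3,1,2,3
1,0,1,2,2,1
[11] 2,2,0,3,0,1
3,2,3,1,3,1
2,1,1,1,3,3
3,1,3,1,2,0
0,3,3,1,2,3
1,0,1,2,2,1
[12] 2,2,0,3,0,1
3,2,3,1,3,1
2,1,1,2,3,3
3,1,3,1,2,0
0,3,3,1,2,3
1,0,1,2,2,1
[13] 2,2,0,3,0,1
3,2,3,1,3,1
2,1,1,3,3,3
3,1,3,1,2,0
0,3,3,1,2,3
1,0,1,2,2,1
[14] 2,2,0,3,1,1
3,2,3,3,0,3
2,1,2,1,2,0
3,1,3,2,3,1
0,3,3,1,2,3
1,0,1,2,2,1
[15] 2,2,0,3,1,1
3,2,3,3,0,3
2,1,2,2,2,0
3,1,3,2,3,1
0,3,3,1,2,3
1,0,1,2,2,1

64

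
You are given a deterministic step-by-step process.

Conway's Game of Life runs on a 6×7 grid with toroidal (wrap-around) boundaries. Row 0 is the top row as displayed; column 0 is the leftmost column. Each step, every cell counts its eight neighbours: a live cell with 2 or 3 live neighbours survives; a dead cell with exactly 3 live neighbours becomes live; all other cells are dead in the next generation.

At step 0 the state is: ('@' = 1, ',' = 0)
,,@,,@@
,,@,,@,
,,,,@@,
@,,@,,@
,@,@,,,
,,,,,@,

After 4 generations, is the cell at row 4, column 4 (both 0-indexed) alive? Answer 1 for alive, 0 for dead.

step 0: ,,@,,@@
,,@,,@,
,,,,@@,
@,,@,,@
,@,@,,,
,,,,,@,
step 1: ,,,,@@@
,,,@,,,
,,,@@@,
@,@@,@@
@,@,@,@
,,@,@@@
step 2: ,,,,,,@
,,,@,,@
,,,,,@,
@,@,,,,
,,@,,,,
,@,,,,,
step 3: @,,,,,,
,,,,,@@
,,,,,,@
,@,,,,,
,,@,,,,
,,,,,,,
step 4: ,,,,,,@
@,,,,@@
@,,,,@@
,,,,,,,
,,,,,,,
,,,,,,,

0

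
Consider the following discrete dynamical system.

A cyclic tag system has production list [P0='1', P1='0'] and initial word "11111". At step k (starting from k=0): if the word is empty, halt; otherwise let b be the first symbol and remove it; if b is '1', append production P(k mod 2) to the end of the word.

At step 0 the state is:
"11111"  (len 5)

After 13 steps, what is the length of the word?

k=0  "11111"  (len 5)
k=1  "11111"  (len 5)
k=2  "11110"  (len 5)
k=3  "11101"  (len 5)
k=4  "11010"  (len 5)
k=5  "10101"  (len 5)
k=6  "01010"  (len 5)
k=7  "1010"  (len 4)
k=8  "0100"  (len 4)
k=9  "100"  (len 3)
k=10  "000"  (len 3)
k=11  "00"  (len 2)
k=12  "0"  (len 1)
k=13  (halted — word empty)

0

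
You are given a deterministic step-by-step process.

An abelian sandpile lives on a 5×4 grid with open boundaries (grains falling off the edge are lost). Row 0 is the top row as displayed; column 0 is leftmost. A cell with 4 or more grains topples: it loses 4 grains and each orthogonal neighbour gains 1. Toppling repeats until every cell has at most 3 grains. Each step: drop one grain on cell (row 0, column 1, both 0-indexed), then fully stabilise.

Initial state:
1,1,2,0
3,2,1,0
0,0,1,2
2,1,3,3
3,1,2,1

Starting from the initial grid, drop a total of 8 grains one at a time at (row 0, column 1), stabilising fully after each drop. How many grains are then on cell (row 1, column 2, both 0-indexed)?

[0] 1,1,2,0
3,2,1,0
0,0,1,2
2,1,3,3
3,1,2,1
[1] 1,2,2,0
3,2,1,0
0,0,1,2
2,1,3,3
3,1,2,1
[2] 1,3,2,0
3,2,1,0
0,0,1,2
2,1,3,3
3,1,2,1
[3] 2,0,3,0
3,3,1,0
0,0,1,2
2,1,3,3
3,1,2,1
[4] 2,1,3,0
3,3,1,0
0,0,1,2
2,1,3,3
3,1,2,1
[5] 2,2,3,0
3,3,1,0
0,0,1,2
2,1,3,3
3,1,2,1
[6] 2,3,3,0
3,3,1,0
0,0,1,2
2,1,3,3
3,1,2,1
[7] 0,3,0,1
1,1,3,0
1,1,1,2
2,1,3,3
3,1,2,1
[8] 1,0,1,1
1,2,3,0
1,1,1,2
2,1,3,3
3,1,2,1

3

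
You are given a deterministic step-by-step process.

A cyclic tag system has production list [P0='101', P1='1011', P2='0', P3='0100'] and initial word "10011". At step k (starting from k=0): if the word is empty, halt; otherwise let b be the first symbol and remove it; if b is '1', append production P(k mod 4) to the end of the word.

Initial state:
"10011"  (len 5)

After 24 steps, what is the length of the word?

23

t=0: "10011"  (len 5)
t=1: "0011101"  (len 7)
t=2: "011101"  (len 6)
t=3: "11101"  (len 5)
t=4: "11010100"  (len 8)
t=5: "1010100101"  (len 10)
t=6: "0101001011011"  (len 13)
t=7: "101001011011"  (len 12)
t=8: "010010110110100"  (len 15)
t=9: "10010110110100"  (len 14)
t=10: "00101101101001011"  (len 17)
t=11: "0101101101001011"  (len 16)
t=12: "101101101001011"  (len 15)
t=13: "01101101001011101"  (len 17)
t=14: "1101101001011101"  (len 16)
t=15: "1011010010111010"  (len 16)
t=16: "0110100101110100100"  (len 19)
t=17: "110100101110100100"  (len 18)
t=18: "101001011101001001011"  (len 21)
t=19: "010010111010010010110"  (len 21)
t=20: "10010111010010010110"  (len 20)
t=21: "0010111010010010110101"  (len 22)
t=22: "010111010010010110101"  (len 21)
t=23: "10111010010010110101"  (len 20)
t=24: "01110100100101101010100"  (len 23)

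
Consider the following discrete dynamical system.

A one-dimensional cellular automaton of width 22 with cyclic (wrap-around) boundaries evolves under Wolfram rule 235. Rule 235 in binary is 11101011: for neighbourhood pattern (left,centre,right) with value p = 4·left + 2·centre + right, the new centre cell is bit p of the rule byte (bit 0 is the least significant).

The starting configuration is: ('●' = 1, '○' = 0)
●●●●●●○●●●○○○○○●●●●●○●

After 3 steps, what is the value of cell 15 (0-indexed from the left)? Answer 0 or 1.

1

0) ●●●●●●○●●●○○○○○●●●●●○●
1) ●●●●●●●●●●○●●●●●●●●●●●
2) ●●●●●●●●●●●●●●●●●●●●●●
3) ●●●●●●●●●●●●●●●●●●●●●●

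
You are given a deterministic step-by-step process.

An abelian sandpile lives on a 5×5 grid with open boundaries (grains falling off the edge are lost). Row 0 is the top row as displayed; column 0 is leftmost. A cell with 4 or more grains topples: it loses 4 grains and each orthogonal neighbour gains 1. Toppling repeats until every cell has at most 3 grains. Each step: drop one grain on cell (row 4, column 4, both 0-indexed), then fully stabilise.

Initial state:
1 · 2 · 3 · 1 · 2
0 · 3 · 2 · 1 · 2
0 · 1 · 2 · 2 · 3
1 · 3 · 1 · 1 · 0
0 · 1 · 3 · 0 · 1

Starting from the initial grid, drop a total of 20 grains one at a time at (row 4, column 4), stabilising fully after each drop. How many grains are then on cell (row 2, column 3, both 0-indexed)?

gen 0: 1 · 2 · 3 · 1 · 2
0 · 3 · 2 · 1 · 2
0 · 1 · 2 · 2 · 3
1 · 3 · 1 · 1 · 0
0 · 1 · 3 · 0 · 1
gen 1: 1 · 2 · 3 · 1 · 2
0 · 3 · 2 · 1 · 2
0 · 1 · 2 · 2 · 3
1 · 3 · 1 · 1 · 0
0 · 1 · 3 · 0 · 2
gen 2: 1 · 2 · 3 · 1 · 2
0 · 3 · 2 · 1 · 2
0 · 1 · 2 · 2 · 3
1 · 3 · 1 · 1 · 0
0 · 1 · 3 · 0 · 3
gen 3: 1 · 2 · 3 · 1 · 2
0 · 3 · 2 · 1 · 2
0 · 1 · 2 · 2 · 3
1 · 3 · 1 · 1 · 1
0 · 1 · 3 · 1 · 0
gen 4: 1 · 2 · 3 · 1 · 2
0 · 3 · 2 · 1 · 2
0 · 1 · 2 · 2 · 3
1 · 3 · 1 · 1 · 1
0 · 1 · 3 · 1 · 1
gen 5: 1 · 2 · 3 · 1 · 2
0 · 3 · 2 · 1 · 2
0 · 1 · 2 · 2 · 3
1 · 3 · 1 · 1 · 1
0 · 1 · 3 · 1 · 2
gen 6: 1 · 2 · 3 · 1 · 2
0 · 3 · 2 · 1 · 2
0 · 1 · 2 · 2 · 3
1 · 3 · 1 · 1 · 1
0 · 1 · 3 · 1 · 3
gen 7: 1 · 2 · 3 · 1 · 2
0 · 3 · 2 · 1 · 2
0 · 1 · 2 · 2 · 3
1 · 3 · 1 · 1 · 2
0 · 1 · 3 · 2 · 0
gen 8: 1 · 2 · 3 · 1 · 2
0 · 3 · 2 · 1 · 2
0 · 1 · 2 · 2 · 3
1 · 3 · 1 · 1 · 2
0 · 1 · 3 · 2 · 1
gen 9: 1 · 2 · 3 · 1 · 2
0 · 3 · 2 · 1 · 2
0 · 1 · 2 · 2 · 3
1 · 3 · 1 · 1 · 2
0 · 1 · 3 · 2 · 2
gen 10: 1 · 2 · 3 · 1 · 2
0 · 3 · 2 · 1 · 2
0 · 1 · 2 · 2 · 3
1 · 3 · 1 · 1 · 2
0 · 1 · 3 · 2 · 3
gen 11: 1 · 2 · 3 · 1 · 2
0 · 3 · 2 · 1 · 2
0 · 1 · 2 · 2 · 3
1 · 3 · 1 · 1 · 3
0 · 1 · 3 · 3 · 0
gen 12: 1 · 2 · 3 · 1 · 2
0 · 3 · 2 · 1 · 2
0 · 1 · 2 · 2 · 3
1 · 3 · 1 · 1 · 3
0 · 1 · 3 · 3 · 1
gen 13: 1 · 2 · 3 · 1 · 2
0 · 3 · 2 · 1 · 2
0 · 1 · 2 · 2 · 3
1 · 3 · 1 · 1 · 3
0 · 1 · 3 · 3 · 2
gen 14: 1 · 2 · 3 · 1 · 2
0 · 3 · 2 · 1 · 2
0 · 1 · 2 · 2 · 3
1 · 3 · 1 · 1 · 3
0 · 1 · 3 · 3 · 3
gen 15: 1 · 2 · 3 · 1 · 2
0 · 3 · 2 · 1 · 3
0 · 1 · 2 · 3 · 0
1 · 3 · 2 · 3 · 1
0 · 2 · 0 · 1 · 2
gen 16: 1 · 2 · 3 · 1 · 2
0 · 3 · 2 · 1 · 3
0 · 1 · 2 · 3 · 0
1 · 3 · 2 · 3 · 1
0 · 2 · 0 · 1 · 3
gen 17: 1 · 2 · 3 · 1 · 2
0 · 3 · 2 · 1 · 3
0 · 1 · 2 · 3 · 0
1 · 3 · 2 · 3 · 2
0 · 2 · 0 · 2 · 0
gen 18: 1 · 2 · 3 · 1 · 2
0 · 3 · 2 · 1 · 3
0 · 1 · 2 · 3 · 0
1 · 3 · 2 · 3 · 2
0 · 2 · 0 · 2 · 1
gen 19: 1 · 2 · 3 · 1 · 2
0 · 3 · 2 · 1 · 3
0 · 1 · 2 · 3 · 0
1 · 3 · 2 · 3 · 2
0 · 2 · 0 · 2 · 2
gen 20: 1 · 2 · 3 · 1 · 2
0 · 3 · 2 · 1 · 3
0 · 1 · 2 · 3 · 0
1 · 3 · 2 · 3 · 2
0 · 2 · 0 · 2 · 3

3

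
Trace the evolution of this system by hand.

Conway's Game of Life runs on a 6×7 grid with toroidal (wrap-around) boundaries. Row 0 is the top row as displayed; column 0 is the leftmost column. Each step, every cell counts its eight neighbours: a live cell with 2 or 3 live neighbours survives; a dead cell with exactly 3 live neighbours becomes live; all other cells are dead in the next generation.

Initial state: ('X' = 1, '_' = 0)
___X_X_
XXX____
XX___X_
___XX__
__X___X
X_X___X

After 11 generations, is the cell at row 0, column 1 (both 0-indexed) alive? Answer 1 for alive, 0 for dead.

1

gen 0: ___X_X_
XXX____
XX___X_
___XX__
__X___X
X_X___X
gen 1: ___X___
X_X_X__
X__XX_X
XXXXXXX
XXX__XX
XXXX_XX
gen 2: _____X_
XXX_XXX
_______
_______
_______
___X_X_
gen 3: XXXX___
XX__XXX
XX___XX
_______
_______
____X__
gen 4: __XX___
___XX__
_X__X__
X_____X
_______
_XXX___
gen 5: _X_____
____X__
X__XXX_
X______
XXX____
_X_X___
gen 6: __X____
___XXX_
___XXXX
X_XXX__
X_X____
_______
gen 7: ___XX__
__X___X
______X
X_X____
__X____
_X_____
gen 8: __XX___
___X_X_
XX____X
_X_____
__X____
__XX___
gen 9: _______
XX_XX_X
XXX___X
_XX____
_XXX___
_X_____
gen 10: _XX____
___X_XX
_____XX
_______
X__X___
_X_____
gen 11: XXX____
X_X_XXX
____XXX
______X
_______
XX_____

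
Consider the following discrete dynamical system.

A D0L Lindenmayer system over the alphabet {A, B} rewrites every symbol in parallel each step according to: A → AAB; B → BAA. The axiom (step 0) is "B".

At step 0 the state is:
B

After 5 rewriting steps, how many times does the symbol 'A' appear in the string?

162

gen 0: B
gen 1: BAA
gen 2: BAAAABAAB
gen 3: BAAAABAABAABAABBAAAABAABBAA
gen 4: BAAAABAABAABAABBAAAABAABBAAAABAABBAAAABAABBAABAAAABAABAABAABBAAAABAABBAABAAAABAAB
gen 5: BAAAABAABAABAABBAAAABAABBAAAABAABBAAAABAABBAABAAAABAABAABA…BAABAABAABBAAAABAABBAABAAAABAABBAAAABAABAABAABBAAAABAABBAA  (len 243)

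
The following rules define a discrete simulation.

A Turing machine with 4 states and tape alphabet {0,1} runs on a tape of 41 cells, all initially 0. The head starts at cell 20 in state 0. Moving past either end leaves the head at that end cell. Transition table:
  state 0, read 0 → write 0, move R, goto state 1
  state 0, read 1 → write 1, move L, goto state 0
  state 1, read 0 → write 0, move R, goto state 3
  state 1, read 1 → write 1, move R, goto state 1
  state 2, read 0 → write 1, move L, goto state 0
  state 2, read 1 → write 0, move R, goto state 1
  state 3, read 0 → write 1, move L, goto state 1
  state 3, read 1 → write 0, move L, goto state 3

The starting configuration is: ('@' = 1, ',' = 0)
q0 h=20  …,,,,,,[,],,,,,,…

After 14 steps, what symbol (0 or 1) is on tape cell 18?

k=0  q0 h=20  …,,,,,,[,],,,,,,…
k=1  q1 h=21  …,,,,,,[,],,,,,,…
k=2  q3 h=22  …,,,,,,[,],,,,,,…
k=3  q1 h=21  …,,,,,,[,]@,,,,,…
k=4  q3 h=22  …,,,,,,[@],,,,,,…
k=5  q3 h=21  …,,,,,,[,],,,,,,…
k=6  q1 h=20  …,,,,,,[,]@,,,,,…
k=7  q3 h=21  …,,,,,,[@],,,,,,…
k=8  q3 h=20  …,,,,,,[,],,,,,,…
k=9  q1 h=19  …,,,,,,[,]@,,,,,…
k=10  q3 h=20  …,,,,,,[@],,,,,,…
k=11  q3 h=19  …,,,,,,[,],,,,,,…
k=12  q1 h=18  …,,,,,,[,]@,,,,,…
k=13  q3 h=19  …,,,,,,[@],,,,,,…
k=14  q3 h=18  …,,,,,,[,],,,,,,…

0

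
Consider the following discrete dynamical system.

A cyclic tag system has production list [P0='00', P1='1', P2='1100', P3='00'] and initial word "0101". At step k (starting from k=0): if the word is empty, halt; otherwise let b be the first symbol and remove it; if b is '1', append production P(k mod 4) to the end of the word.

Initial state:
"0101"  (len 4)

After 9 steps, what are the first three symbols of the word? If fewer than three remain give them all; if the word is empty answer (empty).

gen 0: "0101"  (len 4)
gen 1: "101"  (len 3)
gen 2: "011"  (len 3)
gen 3: "11"  (len 2)
gen 4: "100"  (len 3)
gen 5: "0000"  (len 4)
gen 6: "000"  (len 3)
gen 7: "00"  (len 2)
gen 8: "0"  (len 1)
gen 9: (halted — word empty)

(empty)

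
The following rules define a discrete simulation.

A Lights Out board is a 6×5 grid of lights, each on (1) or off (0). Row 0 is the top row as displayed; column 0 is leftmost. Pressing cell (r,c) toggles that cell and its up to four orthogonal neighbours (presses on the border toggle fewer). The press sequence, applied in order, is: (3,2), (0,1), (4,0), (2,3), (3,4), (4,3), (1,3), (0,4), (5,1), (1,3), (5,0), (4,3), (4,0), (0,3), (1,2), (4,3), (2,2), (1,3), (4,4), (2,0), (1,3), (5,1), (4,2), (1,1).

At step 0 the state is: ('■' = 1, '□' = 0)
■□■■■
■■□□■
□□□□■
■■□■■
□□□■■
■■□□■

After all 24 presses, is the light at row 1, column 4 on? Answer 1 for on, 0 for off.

k=0  ■□■■■
■■□□■
□□□□■
■■□■■
□□□■■
■■□□■
k=1  ■□■■■
■■□□■
□□■□■
■□■□■
□□■■■
■■□□■
k=2  □■□■■
■□□□■
□□■□■
■□■□■
□□■■■
■■□□■
k=3  □■□■■
■□□□■
□□■□■
□□■□■
■■■■■
□■□□■
k=4  □■□■■
■□□■■
□□□■□
□□■■■
■■■■■
□■□□■
k=5  □■□■■
■□□■■
□□□■■
□□■□□
■■■■□
□■□□■
k=6  □■□■■
■□□■■
□□□■■
□□■■□
■■□□■
□■□■■
k=7  □■□□■
■□■□□
□□□□■
□□■■□
■■□□■
□■□■■
k=8  □■□■□
■□■□■
□□□□■
□□■■□
■■□□■
□■□■■
k=9  □■□■□
■□■□■
□□□□■
□□■■□
■□□□■
■□■■■
k=10  □■□□□
■□□■□
□□□■■
□□■■□
■□□□■
■□■■■
k=11  □■□□□
■□□■□
□□□■■
□□■■□
□□□□■
□■■■■
k=12  □■□□□
■□□■□
□□□■■
□□■□□
□□■■□
□■■□■
k=13  □■□□□
■□□■□
□□□■■
■□■□□
■■■■□
■■■□■
k=14  □■■■■
■□□□□
□□□■■
■□■□□
■■■■□
■■■□■
k=15  □■□■■
■■■■□
□□■■■
■□■□□
■■■■□
■■■□■
k=16  □■□■■
■■■■□
□□■■■
■□■■□
■■□□■
■■■■■
k=17  □■□■■
■■□■□
□■□□■
■□□■□
■■□□■
■■■■■
k=18  □■□□■
■■■□■
□■□■■
■□□■□
■■□□■
■■■■■
k=19  □■□□■
■■■□■
□■□■■
■□□■■
■■□■□
■■■■□
k=20  □■□□■
□■■□■
■□□■■
□□□■■
■■□■□
■■■■□
k=21  □■□■■
□■□■□
■□□□■
□□□■■
■■□■□
■■■■□
k=22  □■□■■
□■□■□
■□□□■
□□□■■
■□□■□
□□□■□
k=23  □■□■■
□■□■□
■□□□■
□□■■■
■■■□□
□□■■□
k=24  □□□■■
■□■■□
■■□□■
□□■■■
■■■□□
□□■■□

0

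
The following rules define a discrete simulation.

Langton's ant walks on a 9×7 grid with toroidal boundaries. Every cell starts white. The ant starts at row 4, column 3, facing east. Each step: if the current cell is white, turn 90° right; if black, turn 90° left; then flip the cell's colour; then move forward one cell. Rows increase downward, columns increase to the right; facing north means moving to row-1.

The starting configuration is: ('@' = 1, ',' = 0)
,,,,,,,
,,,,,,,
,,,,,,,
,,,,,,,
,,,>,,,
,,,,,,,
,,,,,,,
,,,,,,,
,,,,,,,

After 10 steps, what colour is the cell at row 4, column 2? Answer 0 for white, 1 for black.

[0] ,,,,,,,
,,,,,,,
,,,,,,,
,,,,,,,
,,,>,,,
,,,,,,,
,,,,,,,
,,,,,,,
,,,,,,,
[1] ,,,,,,,
,,,,,,,
,,,,,,,
,,,,,,,
,,,@,,,
,,,v,,,
,,,,,,,
,,,,,,,
,,,,,,,
[2] ,,,,,,,
,,,,,,,
,,,,,,,
,,,,,,,
,,,@,,,
,,<@,,,
,,,,,,,
,,,,,,,
,,,,,,,
[3] ,,,,,,,
,,,,,,,
,,,,,,,
,,,,,,,
,,^@,,,
,,@@,,,
,,,,,,,
,,,,,,,
,,,,,,,
[4] ,,,,,,,
,,,,,,,
,,,,,,,
,,,,,,,
,,@>,,,
,,@@,,,
,,,,,,,
,,,,,,,
,,,,,,,
[5] ,,,,,,,
,,,,,,,
,,,,,,,
,,,^,,,
,,@,,,,
,,@@,,,
,,,,,,,
,,,,,,,
,,,,,,,
[6] ,,,,,,,
,,,,,,,
,,,,,,,
,,,@>,,
,,@,,,,
,,@@,,,
,,,,,,,
,,,,,,,
,,,,,,,
[7] ,,,,,,,
,,,,,,,
,,,,,,,
,,,@@,,
,,@,v,,
,,@@,,,
,,,,,,,
,,,,,,,
,,,,,,,
[8] ,,,,,,,
,,,,,,,
,,,,,,,
,,,@@,,
,,@<@,,
,,@@,,,
,,,,,,,
,,,,,,,
,,,,,,,
[9] ,,,,,,,
,,,,,,,
,,,,,,,
,,,^@,,
,,@@@,,
,,@@,,,
,,,,,,,
,,,,,,,
,,,,,,,
[10] ,,,,,,,
,,,,,,,
,,,,,,,
,,<,@,,
,,@@@,,
,,@@,,,
,,,,,,,
,,,,,,,
,,,,,,,

1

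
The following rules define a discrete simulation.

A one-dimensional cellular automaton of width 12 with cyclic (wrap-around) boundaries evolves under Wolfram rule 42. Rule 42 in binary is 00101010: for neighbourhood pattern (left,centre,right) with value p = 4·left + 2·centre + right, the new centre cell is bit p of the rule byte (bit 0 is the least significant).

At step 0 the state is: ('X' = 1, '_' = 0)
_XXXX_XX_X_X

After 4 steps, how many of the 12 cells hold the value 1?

gen 0: _XXXX_XX_X_X
gen 1: XX___XX_X_X_
gen 2: X___XX_X_X_X
gen 3: ___XX_X_X_XX
gen 4: __XX_X_X_XX_

6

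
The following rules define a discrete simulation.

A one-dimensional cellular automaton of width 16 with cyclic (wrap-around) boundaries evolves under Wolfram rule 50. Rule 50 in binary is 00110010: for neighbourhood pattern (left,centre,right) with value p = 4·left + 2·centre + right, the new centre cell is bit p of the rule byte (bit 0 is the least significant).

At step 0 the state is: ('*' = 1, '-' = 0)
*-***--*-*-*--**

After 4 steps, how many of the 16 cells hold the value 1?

[0] *-***--*-*-*--**
[1] -*---**-*-*-**--
[2] *-*-*--*-*-*--*-
[3] -*-*-**-*-*-**-*
[4] *-*-*--*-*-*--*-

7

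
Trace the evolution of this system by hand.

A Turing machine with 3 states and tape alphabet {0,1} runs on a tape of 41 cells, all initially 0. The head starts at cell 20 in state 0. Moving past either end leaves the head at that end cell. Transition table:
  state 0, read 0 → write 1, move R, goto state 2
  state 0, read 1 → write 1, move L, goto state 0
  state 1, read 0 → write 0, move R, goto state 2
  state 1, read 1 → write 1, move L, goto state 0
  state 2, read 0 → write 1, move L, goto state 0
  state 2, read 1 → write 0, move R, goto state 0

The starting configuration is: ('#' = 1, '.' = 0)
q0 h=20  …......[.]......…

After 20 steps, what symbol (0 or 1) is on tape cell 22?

gen 0: q0 h=20  …......[.]......…
gen 1: q2 h=21  ….....#[.]......…
gen 2: q0 h=20  …......[#]#.....…
gen 3: q0 h=19  …......[.]##....…
gen 4: q2 h=20  ….....#[#]#.....…
gen 5: q0 h=21  …....#.[#]......…
gen 6: q0 h=20  ….....#[.]#.....…
gen 7: q2 h=21  …....##[#]......…
gen 8: q0 h=22  …...##.[.]......…
gen 9: q2 h=23  …..##.#[.]......…
gen 10: q0 h=22  …...##.[#]#.....…
gen 11: q0 h=21  …....##[.]##....…
gen 12: q2 h=22  …...###[#]#.....…
gen 13: q0 h=23  …..###.[#]......…
gen 14: q0 h=22  …...###[.]#.....…
gen 15: q2 h=23  …..####[#]......…
gen 16: q0 h=24  ….####.[.]......…
gen 17: q2 h=25  …####.#[.]......…
gen 18: q0 h=24  ….####.[#]#.....…
gen 19: q0 h=23  …..####[.]##....…
gen 20: q2 h=24  ….#####[#]#.....…

1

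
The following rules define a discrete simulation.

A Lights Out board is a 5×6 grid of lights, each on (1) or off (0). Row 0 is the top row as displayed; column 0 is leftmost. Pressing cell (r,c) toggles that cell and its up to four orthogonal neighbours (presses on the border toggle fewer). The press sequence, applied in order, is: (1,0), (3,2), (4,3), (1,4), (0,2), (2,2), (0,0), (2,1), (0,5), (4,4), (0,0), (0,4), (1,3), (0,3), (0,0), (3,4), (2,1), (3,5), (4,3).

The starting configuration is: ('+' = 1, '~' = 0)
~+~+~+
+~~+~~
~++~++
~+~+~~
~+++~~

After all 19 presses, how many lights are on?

13

k=0  ~+~+~+
+~~+~~
~++~++
~+~+~~
~+++~~
k=1  ++~+~+
~+~+~~
+++~++
~+~+~~
~+++~~
k=2  ++~+~+
~+~+~~
++~~++
~~+~~~
~+~+~~
k=3  ++~+~+
~+~+~~
++~~++
~~++~~
~++~+~
k=4  ++~+++
~+~~++
++~~~+
~~++~~
~++~+~
k=5  +~+~++
~++~++
++~~~+
~~++~~
~++~+~
k=6  +~+~++
~+~~++
+~++~+
~~~+~~
~++~+~
k=7  ~++~++
++~~++
+~++~+
~~~+~~
~++~+~
k=8  ~++~++
+~~~++
~+~+~+
~+~+~~
~++~+~
k=9  ~++~~~
+~~~+~
~+~+~+
~+~+~~
~++~+~
k=10  ~++~~~
+~~~+~
~+~+~+
~+~++~
~+++~+
k=11  +~+~~~
~~~~+~
~+~+~+
~+~++~
~+++~+
k=12  +~++++
~~~~~~
~+~+~+
~+~++~
~+++~+
k=13  +~+~++
~~+++~
~+~~~+
~+~++~
~+++~+
k=14  +~~+~+
~~+~+~
~+~~~+
~+~++~
~+++~+
k=15  ~+~+~+
+~+~+~
~+~~~+
~+~++~
~+++~+
k=16  ~+~+~+
+~+~+~
~+~~++
~+~~~+
~+++++
k=17  ~+~+~+
+++~+~
+~+~++
~~~~~+
~+++++
k=18  ~+~+~+
+++~+~
+~+~+~
~~~~+~
~++++~
k=19  ~+~+~+
+++~+~
+~+~+~
~~~++~
~+~~~~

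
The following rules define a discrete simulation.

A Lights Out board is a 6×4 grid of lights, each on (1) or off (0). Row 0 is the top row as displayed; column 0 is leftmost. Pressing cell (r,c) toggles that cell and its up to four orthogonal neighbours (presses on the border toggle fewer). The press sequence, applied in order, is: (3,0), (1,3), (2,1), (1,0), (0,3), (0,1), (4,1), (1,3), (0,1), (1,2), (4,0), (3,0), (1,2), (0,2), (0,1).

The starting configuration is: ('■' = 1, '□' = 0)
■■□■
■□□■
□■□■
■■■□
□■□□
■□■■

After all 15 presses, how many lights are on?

15

0) ■■□■
■□□■
□■□■
■■■□
□■□□
■□■■
1) ■■□■
■□□■
■■□■
□□■□
■■□□
■□■■
2) ■■□□
■□■□
■■□□
□□■□
■■□□
■□■■
3) ■■□□
■■■□
□□■□
□■■□
■■□□
■□■■
4) □■□□
□□■□
■□■□
□■■□
■■□□
■□■■
5) □■■■
□□■■
■□■□
□■■□
■■□□
■□■■
6) ■□□■
□■■■
■□■□
□■■□
■■□□
■□■■
7) ■□□■
□■■■
■□■□
□□■□
□□■□
■■■■
8) ■□□□
□■□□
■□■■
□□■□
□□■□
■■■■
9) □■■□
□□□□
■□■■
□□■□
□□■□
■■■■
10) □■□□
□■■■
■□□■
□□■□
□□■□
■■■■
11) □■□□
□■■■
■□□■
■□■□
■■■□
□■■■
12) □■□□
□■■■
□□□■
□■■□
□■■□
□■■■
13) □■■□
□□□□
□□■■
□■■□
□■■□
□■■■
14) □□□■
□□■□
□□■■
□■■□
□■■□
□■■■
15) ■■■■
□■■□
□□■■
□■■□
□■■□
□■■■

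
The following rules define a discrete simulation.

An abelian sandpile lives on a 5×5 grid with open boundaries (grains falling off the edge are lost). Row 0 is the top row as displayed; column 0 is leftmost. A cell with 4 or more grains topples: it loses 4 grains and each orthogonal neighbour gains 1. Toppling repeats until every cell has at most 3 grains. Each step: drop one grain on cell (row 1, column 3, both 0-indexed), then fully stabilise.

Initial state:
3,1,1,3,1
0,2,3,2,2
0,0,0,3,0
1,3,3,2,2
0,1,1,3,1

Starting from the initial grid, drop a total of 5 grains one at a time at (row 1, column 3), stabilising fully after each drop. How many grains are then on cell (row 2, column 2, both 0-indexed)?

2

t=0: 3,1,1,3,1
0,2,3,2,2
0,0,0,3,0
1,3,3,2,2
0,1,1,3,1
t=1: 3,1,1,3,1
0,2,3,3,2
0,0,0,3,0
1,3,3,2,2
0,1,1,3,1
t=2: 3,1,3,0,2
0,3,0,3,3
0,0,2,0,1
1,3,3,3,2
0,1,1,3,1
t=3: 3,1,3,1,3
0,3,1,1,0
0,0,2,1,2
1,3,3,3,2
0,1,1,3,1
t=4: 3,1,3,1,3
0,3,1,2,0
0,0,2,1,2
1,3,3,3,2
0,1,1,3,1
t=5: 3,1,3,1,3
0,3,1,3,0
0,0,2,1,2
1,3,3,3,2
0,1,1,3,1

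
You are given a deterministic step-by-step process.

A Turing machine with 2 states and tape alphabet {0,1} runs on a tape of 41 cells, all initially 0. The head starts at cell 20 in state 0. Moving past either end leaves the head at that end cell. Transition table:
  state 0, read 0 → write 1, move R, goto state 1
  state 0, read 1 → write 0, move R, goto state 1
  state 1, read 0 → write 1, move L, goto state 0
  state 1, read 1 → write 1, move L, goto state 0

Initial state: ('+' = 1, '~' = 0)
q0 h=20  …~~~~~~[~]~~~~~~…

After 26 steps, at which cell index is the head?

t=0: q0 h=20  …~~~~~~[~]~~~~~~…
t=1: q1 h=21  …~~~~~+[~]~~~~~~…
t=2: q0 h=20  …~~~~~~[+]+~~~~~…
t=3: q1 h=21  …~~~~~~[+]~~~~~~…
t=4: q0 h=20  …~~~~~~[~]+~~~~~…
t=5: q1 h=21  …~~~~~+[+]~~~~~~…
t=6: q0 h=20  …~~~~~~[+]+~~~~~…
t=7: q1 h=21  …~~~~~~[+]~~~~~~…
t=8: q0 h=20  …~~~~~~[~]+~~~~~…
t=9: q1 h=21  …~~~~~+[+]~~~~~~…
t=10: q0 h=20  …~~~~~~[+]+~~~~~…
t=11: q1 h=21  …~~~~~~[+]~~~~~~…
t=12: q0 h=20  …~~~~~~[~]+~~~~~…
t=13: q1 h=21  …~~~~~+[+]~~~~~~…
t=14: q0 h=20  …~~~~~~[+]+~~~~~…
t=15: q1 h=21  …~~~~~~[+]~~~~~~…
t=16: q0 h=20  …~~~~~~[~]+~~~~~…
t=17: q1 h=21  …~~~~~+[+]~~~~~~…
t=18: q0 h=20  …~~~~~~[+]+~~~~~…
t=19: q1 h=21  …~~~~~~[+]~~~~~~…
t=20: q0 h=20  …~~~~~~[~]+~~~~~…
t=21: q1 h=21  …~~~~~+[+]~~~~~~…
t=22: q0 h=20  …~~~~~~[+]+~~~~~…
t=23: q1 h=21  …~~~~~~[+]~~~~~~…
t=24: q0 h=20  …~~~~~~[~]+~~~~~…
t=25: q1 h=21  …~~~~~+[+]~~~~~~…
t=26: q0 h=20  …~~~~~~[+]+~~~~~…

20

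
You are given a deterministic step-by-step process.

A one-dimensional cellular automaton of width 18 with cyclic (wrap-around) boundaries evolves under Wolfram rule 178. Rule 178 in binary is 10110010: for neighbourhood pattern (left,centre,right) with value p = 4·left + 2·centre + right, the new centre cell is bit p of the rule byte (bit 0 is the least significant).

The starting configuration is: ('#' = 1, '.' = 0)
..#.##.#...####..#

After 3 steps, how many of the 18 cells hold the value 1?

t=0: ..#.##.#...####..#
t=1: ##.#..#.#.#.##.##.
t=2: ..#.##.#.#.#..#..#
t=3: ##.#..#.#.#.##.##.

10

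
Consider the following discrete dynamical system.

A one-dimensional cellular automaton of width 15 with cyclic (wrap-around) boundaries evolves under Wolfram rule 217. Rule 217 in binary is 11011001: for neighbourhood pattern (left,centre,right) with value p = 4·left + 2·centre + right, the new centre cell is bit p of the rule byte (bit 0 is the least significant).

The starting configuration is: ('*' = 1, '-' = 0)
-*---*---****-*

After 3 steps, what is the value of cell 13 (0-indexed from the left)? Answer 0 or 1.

1

step 0: -*---*---****-*
step 1: --**--**-****--
step 2: *-***-**-******
step 3: *-***-**-******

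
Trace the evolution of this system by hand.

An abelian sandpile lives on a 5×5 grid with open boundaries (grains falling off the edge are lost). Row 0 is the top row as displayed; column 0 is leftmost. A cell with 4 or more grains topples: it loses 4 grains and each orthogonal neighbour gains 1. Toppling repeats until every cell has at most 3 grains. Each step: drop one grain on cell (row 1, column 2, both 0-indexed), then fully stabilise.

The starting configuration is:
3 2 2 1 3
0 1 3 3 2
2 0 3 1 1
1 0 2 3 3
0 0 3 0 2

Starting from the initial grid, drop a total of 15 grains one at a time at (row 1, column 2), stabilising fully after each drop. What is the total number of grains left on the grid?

44

0) 3 2 2 1 3
0 1 3 3 2
2 0 3 1 1
1 0 2 3 3
0 0 3 0 2
1) 3 2 3 2 3
0 2 2 0 3
2 1 0 3 1
1 0 3 3 3
0 0 3 0 2
2) 3 2 3 2 3
0 2 3 0 3
2 1 0 3 1
1 0 3 3 3
0 0 3 0 2
3) 3 3 0 3 3
0 3 1 1 3
2 1 1 3 1
1 0 3 3 3
0 0 3 0 2
4) 3 3 0 3 3
0 3 2 1 3
2 1 1 3 1
1 0 3 3 3
0 0 3 0 2
5) 3 3 0 3 3
0 3 3 1 3
2 1 1 3 1
1 0 3 3 3
0 0 3 0 2
6) 0 1 2 3 3
2 1 1 2 3
2 2 2 3 1
1 0 3 3 3
0 0 3 0 2
7) 0 1 2 3 3
2 1 2 2 3
2 2 2 3 1
1 0 3 3 3
0 0 3 0 2
8) 0 1 2 3 3
2 1 3 2 3
2 2 2 3 1
1 0 3 3 3
0 0 3 0 2
9) 0 1 3 3 3
2 2 0 3 3
2 2 3 3 1
1 0 3 3 3
0 0 3 0 2
10) 0 1 3 3 3
2 2 1 3 3
2 2 3 3 1
1 0 3 3 3
0 0 3 0 2
11) 0 1 3 3 3
2 2 2 3 3
2 2 3 3 1
1 0 3 3 3
0 0 3 0 2
12) 0 1 3 3 3
2 2 3 3 3
2 2 3 3 1
1 0 3 3 3
0 0 3 0 2
13) 0 2 1 2 1
2 3 3 3 2
2 3 2 3 0
1 1 2 2 1
0 1 0 2 3
14) 0 3 2 3 1
3 1 3 1 3
3 1 1 1 1
1 2 3 3 1
0 1 0 2 3
15) 0 3 3 3 1
3 2 0 2 3
3 1 2 1 1
1 2 3 3 1
0 1 0 2 3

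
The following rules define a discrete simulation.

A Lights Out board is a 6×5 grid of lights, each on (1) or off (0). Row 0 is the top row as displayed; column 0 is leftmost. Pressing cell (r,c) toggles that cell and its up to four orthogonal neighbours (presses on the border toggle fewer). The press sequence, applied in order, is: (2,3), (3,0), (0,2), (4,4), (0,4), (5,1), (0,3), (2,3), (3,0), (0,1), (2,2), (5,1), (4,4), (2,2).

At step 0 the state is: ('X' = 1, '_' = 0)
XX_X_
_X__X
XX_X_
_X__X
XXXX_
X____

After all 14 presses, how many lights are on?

[0] XX_X_
_X__X
XX_X_
_X__X
XXXX_
X____
[1] XX_X_
_X_XX
XXX_X
_X_XX
XXXX_
X____
[2] XX_X_
_X_XX
_XX_X
X__XX
_XXX_
X____
[3] X_X__
_XXXX
_XX_X
X__XX
_XXX_
X____
[4] X_X__
_XXXX
_XX_X
X__X_
_XX_X
X___X
[5] X_XXX
_XXX_
_XX_X
X__X_
_XX_X
X___X
[6] X_XXX
_XXX_
_XX_X
X__X_
__X_X
_XX_X
[7] X____
_XX__
_XX_X
X__X_
__X_X
_XX_X
[8] X____
_XXX_
_X_X_
X____
__X_X
_XX_X
[9] X____
_XXX_
XX_X_
_X___
X_X_X
_XX_X
[10] _XX__
__XX_
XX_X_
_X___
X_X_X
_XX_X
[11] _XX__
___X_
X_X__
_XX__
X_X_X
_XX_X
[12] _XX__
___X_
X_X__
_XX__
XXX_X
X___X
[13] _XX__
___X_
X_X__
_XX_X
XXXX_
X____
[14] _XX__
__XX_
XX_X_
_X__X
XXXX_
X____

14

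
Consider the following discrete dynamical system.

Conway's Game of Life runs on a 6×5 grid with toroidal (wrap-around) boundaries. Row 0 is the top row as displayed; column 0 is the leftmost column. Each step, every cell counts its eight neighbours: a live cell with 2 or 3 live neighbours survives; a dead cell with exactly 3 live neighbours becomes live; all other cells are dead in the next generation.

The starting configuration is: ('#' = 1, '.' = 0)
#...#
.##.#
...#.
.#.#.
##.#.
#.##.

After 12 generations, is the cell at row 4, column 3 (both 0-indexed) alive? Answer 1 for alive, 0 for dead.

1

step 0: #...#
.##.#
...#.
.#.#.
##.#.
#.##.
step 1: .....
.##.#
##.##
##.#.
#..#.
..##.
step 2: .#...
.##.#
.....
...#.
#..#.
..###
step 3: .#..#
###..
..##.
....#
.....
#####
step 4: .....
#...#
#.###
...#.
.##..
.####
step 5: .##..
##...
###..
#....
##..#
##.#.
step 6: ....#
.....
..#.#
..#..
..#..
...#.
step 7: .....
...#.
...#.
.##..
..##.
...#.
step 8: .....
.....
...#.
.#...
.#.#.
..##.
step 9: .....
.....
.....
.....
.#.#.
..##.
step 10: .....
.....
.....
.....
...#.
..##.
step 11: .....
.....
.....
.....
..##.
..##.
step 12: .....
.....
.....
.....
..##.
..##.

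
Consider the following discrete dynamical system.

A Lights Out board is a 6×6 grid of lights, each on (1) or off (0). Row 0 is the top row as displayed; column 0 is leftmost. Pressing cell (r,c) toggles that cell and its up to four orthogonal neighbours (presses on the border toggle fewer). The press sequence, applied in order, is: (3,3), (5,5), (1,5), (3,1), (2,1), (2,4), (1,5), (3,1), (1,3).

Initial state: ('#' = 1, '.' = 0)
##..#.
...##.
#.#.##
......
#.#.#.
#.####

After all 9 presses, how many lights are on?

20

step 0: ##..#.
...##.
#.#.##
......
#.#.#.
#.####
step 1: ##..#.
...##.
#.####
..###.
#.###.
#.####
step 2: ##..#.
...##.
#.####
..###.
#.####
#.##..
step 3: ##..##
...#.#
#.###.
..###.
#.####
#.##..
step 4: ##..##
...#.#
#####.
##.##.
######
#.##..
step 5: ##..##
.#.#.#
...##.
#..##.
######
#.##..
step 6: ##..##
.#.###
.....#
#..#..
######
#.##..
step 7: ##..#.
.#.#..
......
#..#..
######
#.##..
step 8: ##..#.
.#.#..
.#....
.###..
#.####
#.##..
step 9: ##.##.
.##.#.
.#.#..
.###..
#.####
#.##..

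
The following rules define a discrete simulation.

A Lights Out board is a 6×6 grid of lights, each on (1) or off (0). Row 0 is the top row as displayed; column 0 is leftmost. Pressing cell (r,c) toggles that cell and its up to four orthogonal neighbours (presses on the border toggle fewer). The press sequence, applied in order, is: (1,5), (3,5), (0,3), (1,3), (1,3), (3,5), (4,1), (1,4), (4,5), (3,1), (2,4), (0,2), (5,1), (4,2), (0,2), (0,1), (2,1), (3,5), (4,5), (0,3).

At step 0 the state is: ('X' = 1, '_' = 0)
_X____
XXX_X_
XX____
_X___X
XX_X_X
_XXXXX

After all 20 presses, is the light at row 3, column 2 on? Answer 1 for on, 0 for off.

0

t=0: _X____
XXX_X_
XX____
_X___X
XX_X_X
_XXXXX
t=1: _X___X
XXX__X
XX___X
_X___X
XX_X_X
_XXXXX
t=2: _X___X
XXX__X
XX____
_X__X_
XX_X__
_XXXXX
t=3: _XXXXX
XXXX_X
XX____
_X__X_
XX_X__
_XXXXX
t=4: _XX_XX
XX__XX
XX_X__
_X__X_
XX_X__
_XXXXX
t=5: _XXXXX
XXXX_X
XX____
_X__X_
XX_X__
_XXXXX
t=6: _XXXXX
XXXX_X
XX___X
_X___X
XX_X_X
_XXXXX
t=7: _XXXXX
XXXX_X
XX___X
_____X
__XX_X
__XXXX
t=8: _XXX_X
XXX_X_
XX__XX
_____X
__XX_X
__XXXX
t=9: _XXX_X
XXX_X_
XX__XX
______
__XXX_
__XXX_
t=10: _XXX_X
XXX_X_
X___XX
XXX___
_XXXX_
__XXX_
t=11: _XXX_X
XXX___
X__X__
XXX_X_
_XXXX_
__XXX_
t=12: _____X
XX____
X__X__
XXX_X_
_XXXX_
__XXX_
t=13: _____X
XX____
X__X__
XXX_X_
__XXX_
XX_XX_
t=14: _____X
XX____
X__X__
XX__X_
_X__X_
XXXXX_
t=15: _XXX_X
XXX___
X__X__
XX__X_
_X__X_
XXXXX_
t=16: X__X_X
X_X___
X__X__
XX__X_
_X__X_
XXXXX_
t=17: X__X_X
XXX___
_XXX__
X___X_
_X__X_
XXXXX_
t=18: X__X_X
XXX___
_XXX_X
X____X
_X__XX
XXXXX_
t=19: X__X_X
XXX___
_XXX_X
X_____
_X____
XXXXXX
t=20: X_X_XX
XXXX__
_XXX_X
X_____
_X____
XXXXXX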